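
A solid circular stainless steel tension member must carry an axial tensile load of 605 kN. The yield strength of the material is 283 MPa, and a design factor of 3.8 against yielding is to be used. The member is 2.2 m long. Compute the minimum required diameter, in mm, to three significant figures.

Allowable stress σ_allow = 283/3.8 = 74.47 MPa.
Required area A = F/σ_allow = 605000/74.47 = 8124 mm².
A = πd²/4 → d = √(4A/π) = 101.7 mm.

d = 102 mm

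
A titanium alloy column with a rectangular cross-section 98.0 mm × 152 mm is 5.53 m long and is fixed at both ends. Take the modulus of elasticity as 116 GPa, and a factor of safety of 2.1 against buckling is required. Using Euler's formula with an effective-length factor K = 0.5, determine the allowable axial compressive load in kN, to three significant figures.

P_allow = 850 kN

Buckling occurs about the weak axis: I_min = h·b³/12 = 152×98.0³/12 = 1.192×10^7 mm⁴ (b = 98.0 mm is the smaller dimension).
Effective length L_e = KL = 0.5×5.53 m = 2765 mm.
Euler critical load P_cr = π²EI/L_e² = π²×116000×1.192×10^7/2765² = 1.785×10^6 N.
P_allow = P_cr/n = 1.785×10^6/2.1 = 850100 N.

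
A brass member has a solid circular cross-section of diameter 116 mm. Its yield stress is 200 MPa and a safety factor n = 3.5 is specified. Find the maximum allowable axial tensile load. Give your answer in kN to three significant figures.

F_allow = 604 kN

σ_allow = 200/3.5 = 57.14 MPa.
A = πd²/4 = π×116²/4 = 10570 mm².
F_allow = σ_allow × A = 57.14×10570 = 603900 N.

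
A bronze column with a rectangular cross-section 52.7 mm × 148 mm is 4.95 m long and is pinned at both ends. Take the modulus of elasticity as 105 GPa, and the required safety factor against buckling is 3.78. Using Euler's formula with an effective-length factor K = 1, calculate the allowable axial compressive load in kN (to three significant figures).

Buckling occurs about the weak axis: I_min = h·b³/12 = 148×52.7³/12 = 1.805×10^6 mm⁴ (b = 52.7 mm is the smaller dimension).
Effective length L_e = KL = 1×4.95 m = 4950 mm.
Euler critical load P_cr = π²EI/L_e² = π²×105000×1.805×10^6/4950² = 76350 N.
P_allow = P_cr/n = 76350/3.78 = 20200 N.

P_allow = 20.2 kN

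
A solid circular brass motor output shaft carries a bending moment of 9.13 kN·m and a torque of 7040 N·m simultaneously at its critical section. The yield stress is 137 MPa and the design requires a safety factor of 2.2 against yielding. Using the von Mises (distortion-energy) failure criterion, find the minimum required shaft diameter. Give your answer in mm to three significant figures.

σ_allow = σ_y/n = 137/2.2 = 62.27 MPa.
For a solid shaft σ_b = 32M/(πd³) and τ = 16T/(πd³), so the von Mises stress is σ' = (16/πd³)·√(4M²+3T²).
√(4M²+3T²) = √(4×(9.130×10^6)² + 3×(7.040×10^6)²) = 2.196×10^7 N·mm.
d³ = 16×2.196×10^7/(π×62.27) = 1.796×10^6 mm³.
d = 121.5 mm.

d = 122 mm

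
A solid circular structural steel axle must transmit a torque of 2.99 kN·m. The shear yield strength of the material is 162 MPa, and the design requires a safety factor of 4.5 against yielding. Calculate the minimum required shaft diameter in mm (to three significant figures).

d = 75.1 mm

Allowable shear stress τ_allow = 162/4.5 = 36.00 MPa.
For a solid shaft τ = 16T/(πd³), so d³ = 16T/(π τ_allow) = 16×2990000/(π×36.00) = 423000 mm³.
d = (423000)^(1/3) = 75.07 mm.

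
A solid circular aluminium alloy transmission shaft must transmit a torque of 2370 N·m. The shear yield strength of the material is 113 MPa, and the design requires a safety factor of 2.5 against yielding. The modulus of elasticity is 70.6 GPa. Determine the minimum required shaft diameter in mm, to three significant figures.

Allowable shear stress τ_allow = 113/2.5 = 45.20 MPa.
For a solid shaft τ = 16T/(πd³), so d³ = 16T/(π τ_allow) = 16×2370000/(π×45.20) = 267000 mm³.
d = (267000)^(1/3) = 64.40 mm.

d = 64.4 mm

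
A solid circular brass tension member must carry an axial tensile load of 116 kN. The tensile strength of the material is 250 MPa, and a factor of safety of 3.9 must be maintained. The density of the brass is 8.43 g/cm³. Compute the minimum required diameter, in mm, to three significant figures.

Allowable stress σ_allow = 250/3.9 = 64.10 MPa.
Required area A = F/σ_allow = 116000/64.10 = 1810 mm².
A = πd²/4 → d = √(4A/π) = 48.00 mm.

d = 48.0 mm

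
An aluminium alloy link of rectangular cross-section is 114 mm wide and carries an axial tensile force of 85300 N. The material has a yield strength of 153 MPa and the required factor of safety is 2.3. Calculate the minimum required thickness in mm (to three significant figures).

σ_allow = 153/2.3 = 66.52 MPa.
Required area A = F/σ_allow = 85300/66.52 = 1282 mm².
t = A/w = 1282/114 = 11.25 mm.

t = 11.2 mm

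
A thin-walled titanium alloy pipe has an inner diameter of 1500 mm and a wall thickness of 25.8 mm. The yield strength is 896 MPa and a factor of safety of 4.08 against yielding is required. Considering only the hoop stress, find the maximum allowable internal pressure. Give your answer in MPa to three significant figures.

p_allow = 7.55 MPa

σ_allow = 896/4.08 = 219.6 MPa.
σ_h = pD/(2t) → p_allow = 2σ_allow t/D = 2×219.6×25.8/1500 = 7.555 MPa.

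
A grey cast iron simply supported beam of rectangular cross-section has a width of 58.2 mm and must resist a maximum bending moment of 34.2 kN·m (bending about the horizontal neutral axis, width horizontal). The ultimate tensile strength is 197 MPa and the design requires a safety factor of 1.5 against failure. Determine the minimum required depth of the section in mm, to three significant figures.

h = 164 mm

σ_allow = 197/1.5 = 131.3 MPa.
For a rectangular section σ = 6M/(bh²), so h² = 6M/(b σ_allow) = 6×3.4200×10^7/(58.2×131.3) = 26850 mm².
h = 163.8 mm.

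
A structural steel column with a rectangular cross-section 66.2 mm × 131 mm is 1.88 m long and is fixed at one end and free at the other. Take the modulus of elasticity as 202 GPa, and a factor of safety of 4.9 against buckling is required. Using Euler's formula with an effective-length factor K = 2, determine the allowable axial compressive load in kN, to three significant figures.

P_allow = 91.1 kN

Buckling occurs about the weak axis: I_min = h·b³/12 = 131×66.2³/12 = 3.167×10^6 mm⁴ (b = 66.2 mm is the smaller dimension).
Effective length L_e = KL = 2×1.88 m = 3760 mm.
Euler critical load P_cr = π²EI/L_e² = π²×202000×3.167×10^6/3760² = 446600 N.
P_allow = P_cr/n = 446600/4.9 = 91150 N.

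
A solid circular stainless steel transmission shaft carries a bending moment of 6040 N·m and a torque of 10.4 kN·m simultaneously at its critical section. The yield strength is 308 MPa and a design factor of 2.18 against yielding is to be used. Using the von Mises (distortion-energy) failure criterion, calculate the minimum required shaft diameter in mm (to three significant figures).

d = 92.1 mm

σ_allow = σ_y/n = 308/2.18 = 141.3 MPa.
For a solid shaft σ_b = 32M/(πd³) and τ = 16T/(πd³), so the von Mises stress is σ' = (16/πd³)·√(4M²+3T²).
√(4M²+3T²) = √(4×(6.040×10^6)² + 3×(1.040×10^7)²) = 2.169×10^7 N·mm.
d³ = 16×2.169×10^7/(π×141.3) = 781800 mm³.
d = 92.12 mm.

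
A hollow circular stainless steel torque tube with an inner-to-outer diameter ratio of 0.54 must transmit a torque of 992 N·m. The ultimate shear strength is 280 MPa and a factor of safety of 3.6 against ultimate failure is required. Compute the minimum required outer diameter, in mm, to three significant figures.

τ_allow = 280/3.6 = 77.78 MPa.
For a hollow shaft τ = 16T/[πd_o³(1−k⁴)] with k = 0.54, so 1−k⁴ = 0.9150.
d_o³ = 16T/[π τ_allow (1−k⁴)] = 16×992000/(π×77.78×0.9150) = 70990 mm³.
d_o = 41.41 mm.

d_o = 41.4 mm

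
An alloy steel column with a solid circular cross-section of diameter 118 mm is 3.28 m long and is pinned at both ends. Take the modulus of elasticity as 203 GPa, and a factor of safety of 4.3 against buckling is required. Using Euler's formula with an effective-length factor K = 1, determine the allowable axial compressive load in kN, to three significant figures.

P_allow = 412 kN

I = πd⁴/64 = π×118⁴/64 = 9.517×10^6 mm⁴.
Effective length L_e = KL = 1×3.28 m = 3280 mm.
Euler critical load P_cr = π²EI/L_e² = π²×203000×9.517×10^6/3280² = 1.772×10^6 N.
P_allow = P_cr/n = 1.772×10^6/4.3 = 412200 N.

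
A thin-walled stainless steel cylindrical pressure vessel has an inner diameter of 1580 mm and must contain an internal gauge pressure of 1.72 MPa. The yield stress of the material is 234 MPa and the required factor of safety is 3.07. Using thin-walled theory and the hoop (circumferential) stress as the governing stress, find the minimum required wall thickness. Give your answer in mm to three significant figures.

t = 17.8 mm

σ_allow = 234/3.07 = 76.22 MPa.
Hoop stress σ_h = pD/(2t), so t = pD/(2σ_allow) = 1.72×1580/(2×76.22) = 17.83 mm.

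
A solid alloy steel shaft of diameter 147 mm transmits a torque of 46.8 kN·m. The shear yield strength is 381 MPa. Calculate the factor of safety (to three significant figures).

τ = 16T/(πd³) = 16×4.6800×10^7/(π×147³) = 75.04 MPa.
n = τ_limit/τ = 381/75.04 = 5.078.

n = 5.08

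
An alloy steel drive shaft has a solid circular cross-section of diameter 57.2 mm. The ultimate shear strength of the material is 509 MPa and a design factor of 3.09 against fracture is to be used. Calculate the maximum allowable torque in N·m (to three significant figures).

T_allow = 6050 N·m

τ_allow = 509/3.09 = 164.7 MPa.
For a solid shaft T_allow = τ_allow·πd³/16; πd³/16 = π×57.2³/16 = 36750 mm³.
T_allow = 164.7×36750 = 6.053×10^6 N·mm = 6053 N·m.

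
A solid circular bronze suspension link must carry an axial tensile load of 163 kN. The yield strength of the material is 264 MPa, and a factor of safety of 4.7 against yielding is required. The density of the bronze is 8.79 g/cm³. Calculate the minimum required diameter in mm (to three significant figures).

d = 60.8 mm

Allowable stress σ_allow = 264/4.7 = 56.17 MPa.
Required area A = F/σ_allow = 163000/56.17 = 2902 mm².
A = πd²/4 → d = √(4A/π) = 60.78 mm.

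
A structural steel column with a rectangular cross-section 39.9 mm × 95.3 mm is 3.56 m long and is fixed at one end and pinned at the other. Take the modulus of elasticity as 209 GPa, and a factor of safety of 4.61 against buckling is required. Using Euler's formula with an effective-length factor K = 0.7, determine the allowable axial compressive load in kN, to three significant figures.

P_allow = 36.3 kN

Buckling occurs about the weak axis: I_min = h·b³/12 = 95.3×39.9³/12 = 504500 mm⁴ (b = 39.9 mm is the smaller dimension).
Effective length L_e = KL = 0.7×3.56 m = 2492 mm.
Euler critical load P_cr = π²EI/L_e² = π²×209000×504500/2492² = 167600 N.
P_allow = P_cr/n = 167600/4.61 = 36350 N.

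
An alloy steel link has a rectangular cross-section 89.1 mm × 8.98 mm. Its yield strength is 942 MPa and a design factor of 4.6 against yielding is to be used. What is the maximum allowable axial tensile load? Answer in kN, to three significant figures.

F_allow = 164 kN

σ_allow = 942/4.6 = 204.8 MPa.
A = 89.1×8.98 = 800.1 mm².
F_allow = σ_allow × A = 204.8×800.1 = 163900 N.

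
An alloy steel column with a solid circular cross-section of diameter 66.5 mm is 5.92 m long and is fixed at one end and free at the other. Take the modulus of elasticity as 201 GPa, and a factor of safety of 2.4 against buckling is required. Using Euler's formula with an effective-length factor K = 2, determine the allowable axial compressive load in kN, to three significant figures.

I = πd⁴/64 = π×66.5⁴/64 = 960000 mm⁴.
Effective length L_e = KL = 2×5.92 m = 11840 mm.
Euler critical load P_cr = π²EI/L_e² = π²×201000×960000/11840² = 13580 N.
P_allow = P_cr/n = 13580/2.4 = 5660 N.

P_allow = 5.66 kN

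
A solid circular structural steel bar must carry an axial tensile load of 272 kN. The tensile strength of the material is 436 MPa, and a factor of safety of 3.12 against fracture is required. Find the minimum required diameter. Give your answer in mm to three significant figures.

Allowable stress σ_allow = 436/3.12 = 139.7 MPa.
Required area A = F/σ_allow = 272000/139.7 = 1946 mm².
A = πd²/4 → d = √(4A/π) = 49.78 mm.

d = 49.8 mm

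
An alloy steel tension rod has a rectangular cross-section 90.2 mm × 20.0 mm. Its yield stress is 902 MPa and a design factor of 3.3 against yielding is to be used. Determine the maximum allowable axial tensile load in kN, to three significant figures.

F_allow = 493 kN

σ_allow = 902/3.3 = 273.3 MPa.
A = 90.2×20.0 = 1804 mm².
F_allow = σ_allow × A = 273.3×1804 = 493100 N.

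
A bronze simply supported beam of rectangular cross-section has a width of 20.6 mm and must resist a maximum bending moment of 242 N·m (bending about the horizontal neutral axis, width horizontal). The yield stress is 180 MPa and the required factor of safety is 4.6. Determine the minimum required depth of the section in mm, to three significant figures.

h = 42.4 mm

σ_allow = 180/4.6 = 39.13 MPa.
For a rectangular section σ = 6M/(bh²), so h² = 6M/(b σ_allow) = 6×242000/(20.6×39.13) = 1801 mm².
h = 42.44 mm.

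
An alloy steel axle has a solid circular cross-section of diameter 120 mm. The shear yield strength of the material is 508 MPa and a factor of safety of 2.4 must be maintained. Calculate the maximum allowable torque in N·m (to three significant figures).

T_allow = 71800 N·m

τ_allow = 508/2.4 = 211.7 MPa.
For a solid shaft T_allow = τ_allow·πd³/16; πd³/16 = π×120³/16 = 339300 mm³.
T_allow = 211.7×339300 = 7.182×10^7 N·mm = 71820 N·m.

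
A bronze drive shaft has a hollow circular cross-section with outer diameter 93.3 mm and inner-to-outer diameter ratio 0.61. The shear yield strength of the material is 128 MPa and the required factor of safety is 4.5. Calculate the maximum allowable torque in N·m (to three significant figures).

T_allow = 3910 N·m

τ_allow = 128/4.5 = 28.44 MPa.
For a hollow shaft T_allow = τ_allow·πd_o³(1−k⁴)/16 with 1−k⁴ = 0.8615, so πd_o³(1−k⁴)/16 = 137400 mm³.
T_allow = 28.44×137400 = 3.908×10^6 N·mm = 3908 N·m.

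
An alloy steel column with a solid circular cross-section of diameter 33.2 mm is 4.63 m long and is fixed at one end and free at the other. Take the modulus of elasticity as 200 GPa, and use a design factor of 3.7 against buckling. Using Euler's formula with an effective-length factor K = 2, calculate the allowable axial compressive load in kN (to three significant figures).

I = πd⁴/64 = π×33.2⁴/64 = 59640 mm⁴.
Effective length L_e = KL = 2×4.63 m = 9260 mm.
Euler critical load P_cr = π²EI/L_e² = π²×200000×59640/9260² = 1373 N.
P_allow = P_cr/n = 1373/3.7 = 371.0 N.

P_allow = 0.371 kN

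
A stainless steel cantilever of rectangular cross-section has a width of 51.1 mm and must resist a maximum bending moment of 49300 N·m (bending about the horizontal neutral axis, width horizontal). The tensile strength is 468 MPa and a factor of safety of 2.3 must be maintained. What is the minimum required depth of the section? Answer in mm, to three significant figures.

h = 169 mm

σ_allow = 468/2.3 = 203.5 MPa.
For a rectangular section σ = 6M/(bh²), so h² = 6M/(b σ_allow) = 6×4.9300×10^7/(51.1×203.5) = 28450 mm².
h = 168.7 mm.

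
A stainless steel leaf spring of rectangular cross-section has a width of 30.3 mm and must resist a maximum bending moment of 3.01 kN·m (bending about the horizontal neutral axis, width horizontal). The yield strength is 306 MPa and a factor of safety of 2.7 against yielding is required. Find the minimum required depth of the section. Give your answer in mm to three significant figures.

h = 72.5 mm

σ_allow = 306/2.7 = 113.3 MPa.
For a rectangular section σ = 6M/(bh²), so h² = 6M/(b σ_allow) = 6×3010000/(30.3×113.3) = 5259 mm².
h = 72.52 mm.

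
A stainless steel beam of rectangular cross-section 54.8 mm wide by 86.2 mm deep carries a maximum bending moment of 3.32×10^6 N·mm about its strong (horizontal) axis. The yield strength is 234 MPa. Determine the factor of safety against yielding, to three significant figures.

n = 4.78

Section modulus S = bh²/6 = 54.8×86.2²/6 = 67860 mm³.
σ = M/S = 3320000/67860 = 48.92 MPa.
n = 234/48.92 = 4.783.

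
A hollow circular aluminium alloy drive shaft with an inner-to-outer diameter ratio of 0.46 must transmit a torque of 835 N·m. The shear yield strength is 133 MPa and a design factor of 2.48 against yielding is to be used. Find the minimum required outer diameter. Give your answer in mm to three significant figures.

τ_allow = 133/2.48 = 53.63 MPa.
For a hollow shaft τ = 16T/[πd_o³(1−k⁴)] with k = 0.46, so 1−k⁴ = 0.9552.
d_o³ = 16T/[π τ_allow (1−k⁴)] = 16×835000/(π×53.63×0.9552) = 83010 mm³.
d_o = 43.62 mm.

d_o = 43.6 mm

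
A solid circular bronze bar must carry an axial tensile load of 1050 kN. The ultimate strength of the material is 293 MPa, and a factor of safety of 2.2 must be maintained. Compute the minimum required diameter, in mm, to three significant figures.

Allowable stress σ_allow = 293/2.2 = 133.2 MPa.
Required area A = F/σ_allow = 1050000/133.2 = 7884 mm².
A = πd²/4 → d = √(4A/π) = 100.2 mm.

d = 100 mm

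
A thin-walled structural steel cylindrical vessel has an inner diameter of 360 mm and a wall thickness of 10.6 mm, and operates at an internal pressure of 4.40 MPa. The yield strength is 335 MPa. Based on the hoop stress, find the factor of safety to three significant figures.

n = 4.48

σ_h = pD/(2t) = 4.40×360/(2×10.6) = 74.72 MPa.
n = 335/74.72 = 4.484.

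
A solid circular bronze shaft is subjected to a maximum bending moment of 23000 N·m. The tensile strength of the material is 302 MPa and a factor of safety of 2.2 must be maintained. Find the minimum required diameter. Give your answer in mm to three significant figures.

d = 120 mm

σ_allow = 302/2.2 = 137.3 MPa.
For a solid circular section σ = 32M/(πd³), so d³ = 32M/(π σ_allow) = 32×2.3000×10^7/(π×137.3) = 1.707×10^6 mm³.
d = 119.5 mm.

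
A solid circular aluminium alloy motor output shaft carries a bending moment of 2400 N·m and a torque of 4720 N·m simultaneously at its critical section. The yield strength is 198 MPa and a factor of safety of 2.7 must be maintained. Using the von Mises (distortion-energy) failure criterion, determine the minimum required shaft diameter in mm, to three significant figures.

σ_allow = σ_y/n = 198/2.7 = 73.33 MPa.
For a solid shaft σ_b = 32M/(πd³) and τ = 16T/(πd³), so the von Mises stress is σ' = (16/πd³)·√(4M²+3T²).
√(4M²+3T²) = √(4×(2.400×10^6)² + 3×(4.720×10^6)²) = 9.480×10^6 N·mm.
d³ = 16×9.480×10^6/(π×73.33) = 658400 mm³.
d = 87.00 mm.

d = 87.0 mm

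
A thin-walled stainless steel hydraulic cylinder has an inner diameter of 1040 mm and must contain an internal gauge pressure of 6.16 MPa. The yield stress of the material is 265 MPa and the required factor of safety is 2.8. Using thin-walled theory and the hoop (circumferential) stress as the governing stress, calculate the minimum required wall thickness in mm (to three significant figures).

t = 33.8 mm

σ_allow = 265/2.8 = 94.64 MPa.
Hoop stress σ_h = pD/(2t), so t = pD/(2σ_allow) = 6.16×1040/(2×94.64) = 33.85 mm.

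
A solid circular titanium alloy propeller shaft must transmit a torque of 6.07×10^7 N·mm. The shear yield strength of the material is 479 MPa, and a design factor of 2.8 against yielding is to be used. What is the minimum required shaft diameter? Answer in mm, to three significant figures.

d = 122 mm

Allowable shear stress τ_allow = 479/2.8 = 171.1 MPa.
For a solid shaft τ = 16T/(πd³), so d³ = 16T/(π τ_allow) = 16×6.0700×10^7/(π×171.1) = 1.807×10^6 mm³.
d = (1.807×10^6)^(1/3) = 121.8 mm.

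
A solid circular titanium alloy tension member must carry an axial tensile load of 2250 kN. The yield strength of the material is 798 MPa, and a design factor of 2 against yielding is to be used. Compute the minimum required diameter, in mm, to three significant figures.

Allowable stress σ_allow = 798/2 = 399.0 MPa.
Required area A = F/σ_allow = 2250000/399.0 = 5639 mm².
A = πd²/4 → d = √(4A/π) = 84.73 mm.

d = 84.7 mm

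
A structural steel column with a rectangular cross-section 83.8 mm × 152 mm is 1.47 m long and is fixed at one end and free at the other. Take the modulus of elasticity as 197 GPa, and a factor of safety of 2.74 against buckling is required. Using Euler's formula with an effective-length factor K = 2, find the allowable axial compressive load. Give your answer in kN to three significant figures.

Buckling occurs about the weak axis: I_min = h·b³/12 = 152×83.8³/12 = 7.454×10^6 mm⁴ (b = 83.8 mm is the smaller dimension).
Effective length L_e = KL = 2×1.47 m = 2940 mm.
Euler critical load P_cr = π²EI/L_e² = π²×197000×7.454×10^6/2940² = 1.677×10^6 N.
P_allow = P_cr/n = 1.677×10^6/2.74 = 611900 N.

P_allow = 612 kN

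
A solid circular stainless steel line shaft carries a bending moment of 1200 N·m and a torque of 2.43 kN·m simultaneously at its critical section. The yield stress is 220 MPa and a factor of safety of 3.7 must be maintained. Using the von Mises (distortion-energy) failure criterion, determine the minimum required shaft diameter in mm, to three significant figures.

d = 74.6 mm

σ_allow = σ_y/n = 220/3.7 = 59.46 MPa.
For a solid shaft σ_b = 32M/(πd³) and τ = 16T/(πd³), so the von Mises stress is σ' = (16/πd³)·√(4M²+3T²).
√(4M²+3T²) = √(4×(1.200×10^6)² + 3×(2.430×10^6)²) = 4.845×10^6 N·mm.
d³ = 16×4.845×10^6/(π×59.46) = 415000 mm³.
d = 74.59 mm.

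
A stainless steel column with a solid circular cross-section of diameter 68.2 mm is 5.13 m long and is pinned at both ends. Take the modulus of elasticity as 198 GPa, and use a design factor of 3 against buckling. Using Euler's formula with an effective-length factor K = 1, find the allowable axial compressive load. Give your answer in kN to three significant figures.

P_allow = 26.3 kN

I = πd⁴/64 = π×68.2⁴/64 = 1.062×10^6 mm⁴.
Effective length L_e = KL = 1×5.13 m = 5130 mm.
Euler critical load P_cr = π²EI/L_e² = π²×198000×1.062×10^6/5130² = 78860 N.
P_allow = P_cr/n = 78860/3 = 26290 N.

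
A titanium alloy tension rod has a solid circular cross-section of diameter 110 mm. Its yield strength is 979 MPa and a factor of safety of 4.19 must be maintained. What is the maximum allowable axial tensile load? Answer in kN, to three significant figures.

σ_allow = 979/4.19 = 233.7 MPa.
A = πd²/4 = π×110²/4 = 9503 mm².
F_allow = σ_allow × A = 233.7×9503 = 2.220×10^6 N.

F_allow = 2220 kN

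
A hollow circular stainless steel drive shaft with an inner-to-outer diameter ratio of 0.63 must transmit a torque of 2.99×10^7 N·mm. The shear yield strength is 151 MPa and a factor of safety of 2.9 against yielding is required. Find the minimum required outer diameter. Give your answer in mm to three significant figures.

τ_allow = 151/2.9 = 52.07 MPa.
For a hollow shaft τ = 16T/[πd_o³(1−k⁴)] with k = 0.63, so 1−k⁴ = 0.8425.
d_o³ = 16T/[π τ_allow (1−k⁴)] = 16×2.9900×10^7/(π×52.07×0.8425) = 3.471×10^6 mm³.
d_o = 151.4 mm.

d_o = 151 mm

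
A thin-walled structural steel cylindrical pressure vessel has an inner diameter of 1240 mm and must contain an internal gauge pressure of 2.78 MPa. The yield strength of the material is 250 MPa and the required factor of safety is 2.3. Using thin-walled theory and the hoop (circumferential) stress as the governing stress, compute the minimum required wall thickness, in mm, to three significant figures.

σ_allow = 250/2.3 = 108.7 MPa.
Hoop stress σ_h = pD/(2t), so t = pD/(2σ_allow) = 2.78×1240/(2×108.7) = 15.86 mm.

t = 15.9 mm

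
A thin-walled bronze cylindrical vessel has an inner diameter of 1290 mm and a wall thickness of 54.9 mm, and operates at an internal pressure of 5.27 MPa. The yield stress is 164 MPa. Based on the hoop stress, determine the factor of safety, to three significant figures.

n = 2.65

σ_h = pD/(2t) = 5.27×1290/(2×54.9) = 61.92 MPa.
n = 164/61.92 = 2.649.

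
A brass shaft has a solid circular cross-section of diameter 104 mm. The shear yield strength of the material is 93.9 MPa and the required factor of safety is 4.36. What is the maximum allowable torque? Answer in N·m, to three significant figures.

T_allow = 4760 N·m

τ_allow = 93.9/4.36 = 21.54 MPa.
For a solid shaft T_allow = τ_allow·πd³/16; πd³/16 = π×104³/16 = 220900 mm³.
T_allow = 21.54×220900 = 4.757×10^6 N·mm = 4757 N·m.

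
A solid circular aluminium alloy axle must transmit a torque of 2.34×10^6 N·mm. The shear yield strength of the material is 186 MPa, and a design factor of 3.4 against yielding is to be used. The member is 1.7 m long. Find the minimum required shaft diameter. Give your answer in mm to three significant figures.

d = 60.2 mm

Allowable shear stress τ_allow = 186/3.4 = 54.71 MPa.
For a solid shaft τ = 16T/(πd³), so d³ = 16T/(π τ_allow) = 16×2340000/(π×54.71) = 217800 mm³.
d = (217800)^(1/3) = 60.17 mm.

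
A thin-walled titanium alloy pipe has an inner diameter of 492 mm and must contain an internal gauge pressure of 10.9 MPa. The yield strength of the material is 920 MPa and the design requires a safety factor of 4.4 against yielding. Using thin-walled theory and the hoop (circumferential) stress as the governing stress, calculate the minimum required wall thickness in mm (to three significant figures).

t = 12.8 mm

σ_allow = 920/4.4 = 209.1 MPa.
Hoop stress σ_h = pD/(2t), so t = pD/(2σ_allow) = 10.9×492/(2×209.1) = 12.82 mm.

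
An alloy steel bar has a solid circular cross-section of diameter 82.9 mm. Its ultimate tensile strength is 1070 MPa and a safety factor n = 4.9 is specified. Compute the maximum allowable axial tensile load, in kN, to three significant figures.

σ_allow = 1070/4.9 = 218.4 MPa.
A = πd²/4 = π×82.9²/4 = 5398 mm².
F_allow = σ_allow × A = 218.4×5398 = 1.179×10^6 N.

F_allow = 1180 kN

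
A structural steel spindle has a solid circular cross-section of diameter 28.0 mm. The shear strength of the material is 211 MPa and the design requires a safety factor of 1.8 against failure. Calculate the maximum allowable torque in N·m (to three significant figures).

τ_allow = 211/1.8 = 117.2 MPa.
For a solid shaft T_allow = τ_allow·πd³/16; πd³/16 = π×28.0³/16 = 4310 mm³.
T_allow = 117.2×4310 = 505300 N·mm = 505.3 N·m.

T_allow = 505 N·m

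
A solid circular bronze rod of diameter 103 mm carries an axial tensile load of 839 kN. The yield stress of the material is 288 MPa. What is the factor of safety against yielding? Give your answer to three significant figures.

A = πd²/4 = 8332 mm².
σ = F/A = 839000/8332 = 100.7 MPa.
n = 288/100.7 = 2.860.

n = 2.86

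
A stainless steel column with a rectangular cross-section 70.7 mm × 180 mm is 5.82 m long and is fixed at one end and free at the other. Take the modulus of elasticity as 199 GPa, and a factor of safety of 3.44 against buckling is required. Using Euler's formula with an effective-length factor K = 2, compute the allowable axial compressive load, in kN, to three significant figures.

P_allow = 22.3 kN

Buckling occurs about the weak axis: I_min = h·b³/12 = 180×70.7³/12 = 5.301×10^6 mm⁴ (b = 70.7 mm is the smaller dimension).
Effective length L_e = KL = 2×5.82 m = 11640 mm.
Euler critical load P_cr = π²EI/L_e² = π²×199000×5.301×10^6/11640² = 76840 N.
P_allow = P_cr/n = 76840/3.44 = 22340 N.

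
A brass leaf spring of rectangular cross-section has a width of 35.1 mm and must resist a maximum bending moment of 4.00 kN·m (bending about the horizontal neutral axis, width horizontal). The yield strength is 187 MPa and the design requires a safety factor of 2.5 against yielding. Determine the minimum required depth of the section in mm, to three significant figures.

h = 95.6 mm

σ_allow = 187/2.5 = 74.80 MPa.
For a rectangular section σ = 6M/(bh²), so h² = 6M/(b σ_allow) = 6×4000000/(35.1×74.80) = 9141 mm².
h = 95.61 mm.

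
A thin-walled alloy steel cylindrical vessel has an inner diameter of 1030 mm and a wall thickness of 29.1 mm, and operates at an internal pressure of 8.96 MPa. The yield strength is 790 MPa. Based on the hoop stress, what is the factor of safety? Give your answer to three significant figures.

σ_h = pD/(2t) = 8.96×1030/(2×29.1) = 158.6 MPa.
n = 790/158.6 = 4.982.

n = 4.98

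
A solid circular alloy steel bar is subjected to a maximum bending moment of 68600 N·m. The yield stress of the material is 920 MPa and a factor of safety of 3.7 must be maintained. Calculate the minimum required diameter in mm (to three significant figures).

σ_allow = 920/3.7 = 248.6 MPa.
For a solid circular section σ = 32M/(πd³), so d³ = 32M/(π σ_allow) = 32×6.8600×10^7/(π×248.6) = 2.810×10^6 mm³.
d = 141.1 mm.

d = 141 mm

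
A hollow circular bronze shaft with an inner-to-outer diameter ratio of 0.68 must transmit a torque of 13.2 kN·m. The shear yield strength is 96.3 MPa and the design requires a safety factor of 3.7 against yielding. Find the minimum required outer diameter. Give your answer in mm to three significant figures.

d_o = 149 mm

τ_allow = 96.3/3.7 = 26.03 MPa.
For a hollow shaft τ = 16T/[πd_o³(1−k⁴)] with k = 0.68, so 1−k⁴ = 0.7862.
d_o³ = 16T/[π τ_allow (1−k⁴)] = 16×1.3200×10^7/(π×26.03×0.7862) = 3.285×10^6 mm³.
d_o = 148.7 mm.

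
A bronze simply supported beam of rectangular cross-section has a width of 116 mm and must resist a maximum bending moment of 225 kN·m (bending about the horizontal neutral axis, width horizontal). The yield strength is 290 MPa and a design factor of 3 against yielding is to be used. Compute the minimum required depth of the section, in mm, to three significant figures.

h = 347 mm

σ_allow = 290/3 = 96.67 MPa.
For a rectangular section σ = 6M/(bh²), so h² = 6M/(b σ_allow) = 6×2.2500×10^8/(116×96.67) = 120400 mm².
h = 347.0 mm.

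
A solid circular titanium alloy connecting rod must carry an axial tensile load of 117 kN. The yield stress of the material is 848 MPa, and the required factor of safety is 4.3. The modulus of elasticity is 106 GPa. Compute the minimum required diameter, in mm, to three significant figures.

d = 27.5 mm

Allowable stress σ_allow = 848/4.3 = 197.2 MPa.
Required area A = F/σ_allow = 117000/197.2 = 593.3 mm².
A = πd²/4 → d = √(4A/π) = 27.48 mm.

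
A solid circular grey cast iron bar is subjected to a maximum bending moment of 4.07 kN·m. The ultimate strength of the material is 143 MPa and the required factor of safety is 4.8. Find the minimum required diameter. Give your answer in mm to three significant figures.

σ_allow = 143/4.8 = 29.79 MPa.
For a solid circular section σ = 32M/(πd³), so d³ = 32M/(π σ_allow) = 32×4070000/(π×29.79) = 1.392×10^6 mm³.
d = 111.6 mm.

d = 112 mm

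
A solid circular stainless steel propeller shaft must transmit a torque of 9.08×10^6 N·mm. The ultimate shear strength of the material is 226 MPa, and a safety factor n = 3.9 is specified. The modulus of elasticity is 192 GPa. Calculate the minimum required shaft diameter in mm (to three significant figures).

Allowable shear stress τ_allow = 226/3.9 = 57.95 MPa.
For a solid shaft τ = 16T/(πd³), so d³ = 16T/(π τ_allow) = 16×9080000/(π×57.95) = 798000 mm³.
d = (798000)^(1/3) = 92.76 mm.

d = 92.8 mm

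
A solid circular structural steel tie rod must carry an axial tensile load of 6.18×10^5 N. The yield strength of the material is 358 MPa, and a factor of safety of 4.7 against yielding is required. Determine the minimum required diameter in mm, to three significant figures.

d = 102 mm

Allowable stress σ_allow = 358/4.7 = 76.17 MPa.
Required area A = F/σ_allow = 618000/76.17 = 8113 mm².
A = πd²/4 → d = √(4A/π) = 101.6 mm.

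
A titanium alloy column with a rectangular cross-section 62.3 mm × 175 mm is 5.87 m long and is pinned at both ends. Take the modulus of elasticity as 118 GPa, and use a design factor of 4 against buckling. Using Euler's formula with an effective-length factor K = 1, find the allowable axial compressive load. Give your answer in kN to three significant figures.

P_allow = 29.8 kN

Buckling occurs about the weak axis: I_min = h·b³/12 = 175×62.3³/12 = 3.526×10^6 mm⁴ (b = 62.3 mm is the smaller dimension).
Effective length L_e = KL = 1×5.87 m = 5870 mm.
Euler critical load P_cr = π²EI/L_e² = π²×118000×3.526×10^6/5870² = 119200 N.
P_allow = P_cr/n = 119200/4 = 29800 N.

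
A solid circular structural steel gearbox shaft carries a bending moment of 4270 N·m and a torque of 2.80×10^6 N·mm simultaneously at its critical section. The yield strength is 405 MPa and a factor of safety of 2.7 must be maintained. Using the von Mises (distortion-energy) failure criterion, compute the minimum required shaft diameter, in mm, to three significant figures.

σ_allow = σ_y/n = 405/2.7 = 150.0 MPa.
For a solid shaft σ_b = 32M/(πd³) and τ = 16T/(πd³), so the von Mises stress is σ' = (16/πd³)·√(4M²+3T²).
√(4M²+3T²) = √(4×(4.270×10^6)² + 3×(2.800×10^6)²) = 9.821×10^6 N·mm.
d³ = 16×9.821×10^6/(π×150.0) = 333500 mm³.
d = 69.34 mm.

d = 69.3 mm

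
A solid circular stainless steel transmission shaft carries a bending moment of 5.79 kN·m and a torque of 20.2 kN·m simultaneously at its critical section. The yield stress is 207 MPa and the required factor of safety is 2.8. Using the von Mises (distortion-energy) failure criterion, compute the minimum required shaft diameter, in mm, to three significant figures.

σ_allow = σ_y/n = 207/2.8 = 73.93 MPa.
For a solid shaft σ_b = 32M/(πd³) and τ = 16T/(πd³), so the von Mises stress is σ' = (16/πd³)·√(4M²+3T²).
√(4M²+3T²) = √(4×(5.790×10^6)² + 3×(2.020×10^7)²) = 3.685×10^7 N·mm.
d³ = 16×3.685×10^7/(π×73.93) = 2.539×10^6 mm³.
d = 136.4 mm.

d = 136 mm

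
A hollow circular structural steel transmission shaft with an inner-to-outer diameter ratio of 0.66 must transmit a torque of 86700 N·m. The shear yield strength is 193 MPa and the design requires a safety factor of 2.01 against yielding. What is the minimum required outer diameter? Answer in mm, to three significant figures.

d_o = 178 mm

τ_allow = 193/2.01 = 96.02 MPa.
For a hollow shaft τ = 16T/[πd_o³(1−k⁴)] with k = 0.66, so 1−k⁴ = 0.8103.
d_o³ = 16T/[π τ_allow (1−k⁴)] = 16×8.6700×10^7/(π×96.02×0.8103) = 5.676×10^6 mm³.
d_o = 178.4 mm.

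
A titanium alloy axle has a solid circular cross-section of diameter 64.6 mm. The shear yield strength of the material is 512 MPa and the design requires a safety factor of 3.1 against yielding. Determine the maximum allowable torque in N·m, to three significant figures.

T_allow = 8740 N·m

τ_allow = 512/3.1 = 165.2 MPa.
For a solid shaft T_allow = τ_allow·πd³/16; πd³/16 = π×64.6³/16 = 52930 mm³.
T_allow = 165.2×52930 = 8.743×10^6 N·mm = 8743 N·m.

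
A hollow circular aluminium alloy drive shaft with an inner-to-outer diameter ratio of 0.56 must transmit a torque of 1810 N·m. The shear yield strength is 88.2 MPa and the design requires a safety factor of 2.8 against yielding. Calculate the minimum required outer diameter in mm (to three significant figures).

τ_allow = 88.2/2.8 = 31.50 MPa.
For a hollow shaft τ = 16T/[πd_o³(1−k⁴)] with k = 0.56, so 1−k⁴ = 0.9017.
d_o³ = 16T/[π τ_allow (1−k⁴)] = 16×1810000/(π×31.50×0.9017) = 324600 mm³.
d_o = 68.72 mm.

d_o = 68.7 mm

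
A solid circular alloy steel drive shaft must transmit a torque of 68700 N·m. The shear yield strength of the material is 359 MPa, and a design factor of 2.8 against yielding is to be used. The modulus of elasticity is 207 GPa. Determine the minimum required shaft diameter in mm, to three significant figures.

d = 140 mm

Allowable shear stress τ_allow = 359/2.8 = 128.2 MPa.
For a solid shaft τ = 16T/(πd³), so d³ = 16T/(π τ_allow) = 16×6.8700×10^7/(π×128.2) = 2.729×10^6 mm³.
d = (2.729×10^6)^(1/3) = 139.7 mm.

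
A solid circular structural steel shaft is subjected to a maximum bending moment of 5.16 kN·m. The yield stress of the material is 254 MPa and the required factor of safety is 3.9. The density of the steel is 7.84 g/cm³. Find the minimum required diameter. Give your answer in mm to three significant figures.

σ_allow = 254/3.9 = 65.13 MPa.
For a solid circular section σ = 32M/(πd³), so d³ = 32M/(π σ_allow) = 32×5160000/(π×65.13) = 807000 mm³.
d = 93.10 mm.

d = 93.1 mm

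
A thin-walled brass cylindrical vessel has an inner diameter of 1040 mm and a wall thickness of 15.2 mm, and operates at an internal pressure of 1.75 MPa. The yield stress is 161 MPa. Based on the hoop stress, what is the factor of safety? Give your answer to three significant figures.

n = 2.69

σ_h = pD/(2t) = 1.75×1040/(2×15.2) = 59.87 MPa.
n = 161/59.87 = 2.689.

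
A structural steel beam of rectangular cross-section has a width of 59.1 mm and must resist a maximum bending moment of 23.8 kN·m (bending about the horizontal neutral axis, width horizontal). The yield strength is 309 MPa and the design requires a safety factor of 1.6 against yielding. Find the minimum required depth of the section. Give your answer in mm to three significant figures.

h = 112 mm

σ_allow = 309/1.6 = 193.1 MPa.
For a rectangular section σ = 6M/(bh²), so h² = 6M/(b σ_allow) = 6×2.3800×10^7/(59.1×193.1) = 12510 mm².
h = 111.9 mm.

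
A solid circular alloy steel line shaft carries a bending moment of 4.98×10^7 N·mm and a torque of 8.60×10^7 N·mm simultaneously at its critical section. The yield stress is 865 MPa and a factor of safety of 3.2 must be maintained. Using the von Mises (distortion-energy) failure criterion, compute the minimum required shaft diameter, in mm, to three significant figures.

σ_allow = σ_y/n = 865/3.2 = 270.3 MPa.
For a solid shaft σ_b = 32M/(πd³) and τ = 16T/(πd³), so the von Mises stress is σ' = (16/πd³)·√(4M²+3T²).
√(4M²+3T²) = √(4×(4.980×10^7)² + 3×(8.600×10^7)²) = 1.792×10^8 N·mm.
d³ = 16×1.792×10^8/(π×270.3) = 3.376×10^6 mm³.
d = 150.0 mm.

d = 150 mm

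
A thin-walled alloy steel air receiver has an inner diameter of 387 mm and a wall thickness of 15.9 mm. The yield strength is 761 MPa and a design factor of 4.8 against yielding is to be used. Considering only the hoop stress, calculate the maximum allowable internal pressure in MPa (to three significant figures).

p_allow = 13.0 MPa

σ_allow = 761/4.8 = 158.5 MPa.
σ_h = pD/(2t) → p_allow = 2σ_allow t/D = 2×158.5×15.9/387 = 13.03 MPa.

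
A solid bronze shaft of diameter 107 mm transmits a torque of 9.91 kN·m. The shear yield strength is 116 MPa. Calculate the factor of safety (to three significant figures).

n = 2.82

τ = 16T/(πd³) = 16×9910000/(π×107³) = 41.20 MPa.
n = τ_limit/τ = 116/41.20 = 2.816.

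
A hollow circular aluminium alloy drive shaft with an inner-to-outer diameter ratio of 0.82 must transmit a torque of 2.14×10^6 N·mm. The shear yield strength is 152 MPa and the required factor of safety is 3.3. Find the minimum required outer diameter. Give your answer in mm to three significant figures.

d_o = 75.6 mm

τ_allow = 152/3.3 = 46.06 MPa.
For a hollow shaft τ = 16T/[πd_o³(1−k⁴)] with k = 0.82, so 1−k⁴ = 0.5479.
d_o³ = 16T/[π τ_allow (1−k⁴)] = 16×2140000/(π×46.06×0.5479) = 431900 mm³.
d_o = 75.59 mm.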